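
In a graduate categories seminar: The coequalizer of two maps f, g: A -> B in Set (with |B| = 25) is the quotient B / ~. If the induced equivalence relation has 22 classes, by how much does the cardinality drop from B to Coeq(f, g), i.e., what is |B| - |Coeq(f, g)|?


The coequalizer Coeq(f, g) = B / ~ has one element per equivalence class.
|B| = 25, |Coeq(f, g)| = 22.
|B| - |Coeq(f, g)| = 25 - 22 = 3.

3


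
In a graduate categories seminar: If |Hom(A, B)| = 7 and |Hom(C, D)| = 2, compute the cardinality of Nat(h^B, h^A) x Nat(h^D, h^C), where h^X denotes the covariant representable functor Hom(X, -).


By the Yoneda lemma, Nat(h^B, h^A) is isomorphic to Hom(A, B),
so |Nat(h^B, h^A)| = |Hom(A, B)| and |Nat(h^D, h^C)| = |Hom(C, D)|.
|Hom(A, B)| = 7, |Hom(C, D)| = 2.
|Nat(h^B, h^A) x Nat(h^D, h^C)| = 7 * 2 = 14

14


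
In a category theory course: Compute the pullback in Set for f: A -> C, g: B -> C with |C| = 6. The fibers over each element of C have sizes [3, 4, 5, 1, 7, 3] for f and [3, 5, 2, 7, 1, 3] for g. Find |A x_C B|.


The pullback A x_C B consists of pairs (a, b) with f(a) = g(b).
For each element c in C, the fiber product has |f^-1(c)| * |g^-1(c)| elements.
Summing over C: 3 * 3 + 4 * 5 + 5 * 2 + 1 * 7 + 7 * 1 + 3 * 3
= 9 + 20 + 10 + 7 + 7 + 9 = 62

62


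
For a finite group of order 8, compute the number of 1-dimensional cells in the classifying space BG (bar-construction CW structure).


In the bar-construction CW model of BG, the n-cells are indexed by
n-tuples [g_1|...|g_n] of non-identity elements of G (degenerate
simplices with some g_i = e do not contribute cells), so there are
(|G| - 1)^n n-cells.
For dim = 1 with |G| = 8:
cells = (8 - 1)^1 = 7^1 = 7

7


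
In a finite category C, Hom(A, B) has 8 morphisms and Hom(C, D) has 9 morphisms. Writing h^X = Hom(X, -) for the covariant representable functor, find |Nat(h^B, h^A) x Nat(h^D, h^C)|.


By the Yoneda lemma, Nat(h^B, h^A) is isomorphic to Hom(A, B),
so |Nat(h^B, h^A)| = |Hom(A, B)| and |Nat(h^D, h^C)| = |Hom(C, D)|.
|Hom(A, B)| = 8, |Hom(C, D)| = 9.
|Nat(h^B, h^A) x Nat(h^D, h^C)| = 8 * 9 = 72

72


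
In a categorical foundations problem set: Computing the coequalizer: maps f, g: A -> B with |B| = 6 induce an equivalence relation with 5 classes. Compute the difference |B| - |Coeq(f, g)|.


The coequalizer Coeq(f, g) = B / ~ has one element per equivalence class.
|B| = 6, |Coeq(f, g)| = 5.
|B| - |Coeq(f, g)| = 6 - 5 = 1.

1


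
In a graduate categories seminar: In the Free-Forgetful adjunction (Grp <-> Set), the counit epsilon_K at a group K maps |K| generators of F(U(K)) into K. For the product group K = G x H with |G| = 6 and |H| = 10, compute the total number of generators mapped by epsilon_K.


The counit epsilon_K: F(U(K)) -> K of the Free-Forgetful adjunction
maps |K| generators of F(U(K)) into K. For K = G x H (the product group),
|G x H| = |G| * |H|.
Total generators mapped = 6 * 10 = 60.

60


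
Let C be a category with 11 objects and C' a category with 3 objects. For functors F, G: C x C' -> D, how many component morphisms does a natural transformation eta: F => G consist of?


A natural transformation eta: F => G assigns one component morphism per
object of the domain category.
The domain is the product category C x C', so
|Ob(C x C')| = |Ob(C)| * |Ob(C')| = 11 * 3 = 33.
Therefore eta has 33 component morphisms.

33


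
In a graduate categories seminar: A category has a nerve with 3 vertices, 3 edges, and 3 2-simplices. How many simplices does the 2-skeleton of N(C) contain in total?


The 2-skeleton of the nerve N(C) consists of simplices in dimensions 0, 1, 2:
  |N(C)_0| = 3 (objects)
  |N(C)_1| = 3 (morphisms)
  |N(C)_2| = 3 (composable pairs)
Total = 3 + 3 + 3 = 9

9


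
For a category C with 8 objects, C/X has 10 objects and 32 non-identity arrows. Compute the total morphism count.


In the slice category C/X, objects are morphisms to X.
Identity morphisms: 10 (one per object of C/X).
Non-identity morphisms: 32.
Total = 10 + 32 = 42

42


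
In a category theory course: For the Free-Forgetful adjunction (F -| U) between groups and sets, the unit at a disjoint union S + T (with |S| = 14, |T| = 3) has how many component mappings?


The unit eta_X: X -> U(F(X)) of the Free-Forgetful adjunction
maps each element of X to a generator of F(X). For X = S + T (disjoint
union in Set), |S + T| = |S| + |T|.
Total mappings = 14 + 3 = 17.

17


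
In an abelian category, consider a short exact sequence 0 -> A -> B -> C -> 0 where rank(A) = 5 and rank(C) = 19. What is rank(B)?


For a short exact sequence 0 -> A -> B -> C -> 0,
rank is additive: rank(B) = rank(A) + rank(C).
rank(B) = 5 + 19 = 24

24


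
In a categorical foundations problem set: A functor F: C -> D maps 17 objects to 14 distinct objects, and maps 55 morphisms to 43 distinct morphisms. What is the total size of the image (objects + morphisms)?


The image of F consists of distinct objects and distinct morphisms.
|Im(F)| on objects = 14
|Im(F)| on morphisms = 43
Total image cardinality = 14 + 43 = 57

57


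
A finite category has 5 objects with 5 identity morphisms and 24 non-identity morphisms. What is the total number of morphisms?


Each object has an identity morphism, giving 5 identities.
Adding the 24 non-identity morphisms:
Total = 5 + 24 = 29

29


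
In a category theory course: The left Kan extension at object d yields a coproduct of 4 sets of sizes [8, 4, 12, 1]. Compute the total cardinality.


Pointwise, the left Kan extension (Lan_F H)(d) is the colimit, indexed
by the comma category (F downarrow d), of H composed with the
projection (F downarrow d) -> C. Here that colimit is given
as a coproduct (disjoint union) of sets, so its cardinality is the
sum of the sizes of the summands.
Coproduct of sets with sizes: 8 + 4 + 12 + 1
= 25

25


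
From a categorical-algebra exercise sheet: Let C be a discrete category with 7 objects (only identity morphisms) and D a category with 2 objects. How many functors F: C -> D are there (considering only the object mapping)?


A functor from a discrete category C to D is determined by
where each object maps. Each of the 7 objects of C can map
to any of the 2 objects of D independently.
Number of functors = 2^7 = 128

128


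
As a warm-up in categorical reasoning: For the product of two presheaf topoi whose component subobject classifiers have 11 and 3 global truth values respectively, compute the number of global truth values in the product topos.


In a product of presheaf topoi E_1 x E_2, the subobject classifier
is Omega = Omega_1 x Omega_2 (componentwise), so
|Omega(top)| = |Omega_1(top_1)| * |Omega_2(top_2)|.
= 11 * 3 = 33.

33


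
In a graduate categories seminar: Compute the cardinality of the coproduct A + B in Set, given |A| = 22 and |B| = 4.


In Set, the coproduct A + B is the disjoint union.
|A + B| = |A| + |B| = 22 + 4 = 26

26


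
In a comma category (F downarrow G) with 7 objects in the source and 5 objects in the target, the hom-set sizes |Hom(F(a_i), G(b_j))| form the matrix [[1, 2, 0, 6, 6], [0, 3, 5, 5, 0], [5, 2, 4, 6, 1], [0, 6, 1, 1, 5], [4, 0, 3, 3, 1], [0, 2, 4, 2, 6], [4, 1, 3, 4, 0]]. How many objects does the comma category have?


Objects of (F downarrow G) are triples (a, b, h: F(a)->G(b)).
The count equals the sum of all entries in the hom-matrix.
sum(row 0) = 15
sum(row 1) = 13
sum(row 2) = 18
sum(row 3) = 13
sum(row 4) = 11
sum(row 5) = 14
sum(row 6) = 12
Grand total = 96

96


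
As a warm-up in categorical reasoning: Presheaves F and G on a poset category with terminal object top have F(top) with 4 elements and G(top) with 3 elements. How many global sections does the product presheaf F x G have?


Global sections of a presheaf on a poset with terminal top satisfy
Gamma(H) ~ H(top). Presheaves admit pointwise products, so
(F x G)(top) = F(top) x G(top) (Cartesian product).
|Gamma(F x G)| = |F(top)| * |G(top)| = 4 * 3 = 12.

12


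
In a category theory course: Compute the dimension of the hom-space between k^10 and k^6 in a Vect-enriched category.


In Vect-enriched categories, Hom(k^n, k^m) is the space of m x n matrices.
dim(Hom(k^10, k^6)) = 6 * 10 = 60

60


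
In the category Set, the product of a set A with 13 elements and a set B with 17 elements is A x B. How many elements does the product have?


In Set, the product A x B is the Cartesian product.
By the universal property, |A x B| = |A| * |B|.
|A x B| = 13 * 17 = 221

221


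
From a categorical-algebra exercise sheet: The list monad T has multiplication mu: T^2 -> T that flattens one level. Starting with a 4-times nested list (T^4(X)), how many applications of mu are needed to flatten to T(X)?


Each application of mu: T^2 -> T removes one layer of nesting.
Starting at depth 4 (i.e., T^4(X)), we need to reach T(X).
Number of mu applications = 4 - 1 = 3

3


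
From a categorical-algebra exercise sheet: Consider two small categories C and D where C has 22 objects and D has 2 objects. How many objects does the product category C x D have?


The product category C x D has objects that are pairs (c, d).
Number of pairs = |Ob(C)| * |Ob(D)| = 22 * 2 = 44

44


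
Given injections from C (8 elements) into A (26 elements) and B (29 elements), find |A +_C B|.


The pushout A +_C B identifies the images of C in A and B.
|A +_C B| = |A| + |B| - |C| (for injections).
= 26 + 29 - 8 = 47

47


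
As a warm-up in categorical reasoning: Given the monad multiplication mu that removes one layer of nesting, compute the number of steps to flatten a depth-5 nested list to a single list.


Each application of mu: T^2 -> T removes one layer of nesting.
Starting at depth 5 (i.e., T^5(X)), we need to reach T(X).
Number of mu applications = 5 - 1 = 4

4


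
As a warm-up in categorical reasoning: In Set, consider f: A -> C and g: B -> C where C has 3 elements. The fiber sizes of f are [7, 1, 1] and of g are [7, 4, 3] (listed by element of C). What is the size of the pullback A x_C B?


The pullback A x_C B consists of pairs (a, b) with f(a) = g(b).
For each element c in C, the fiber product has |f^-1(c)| * |g^-1(c)| elements.
Summing over C: 7 * 7 + 1 * 4 + 1 * 3
= 49 + 4 + 3 = 56

56


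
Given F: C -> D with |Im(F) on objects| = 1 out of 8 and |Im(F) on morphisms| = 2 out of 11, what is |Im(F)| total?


The image of F consists of distinct objects and distinct morphisms.
|Im(F)| on objects = 1
|Im(F)| on morphisms = 2
Total image cardinality = 1 + 2 = 3

3


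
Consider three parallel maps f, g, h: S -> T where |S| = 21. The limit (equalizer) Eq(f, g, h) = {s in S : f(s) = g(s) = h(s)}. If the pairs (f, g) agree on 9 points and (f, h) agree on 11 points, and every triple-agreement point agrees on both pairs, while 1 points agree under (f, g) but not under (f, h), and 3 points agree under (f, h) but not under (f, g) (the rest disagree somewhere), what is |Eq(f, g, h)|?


Eq(f, g, h) is the triple-agreement set: points in S where all three
maps take the same value. Using inclusion-exclusion on the pairwise data:
Pair (f, g) agrees on 9 points; pair (f, h) on 11 points.
Points agreeing under (f, g) but not (f, h) = 1; under (f, h) but not (f, g) = 3.
Triple-agreement = agreement-in-(f, g) minus points that agree under (f, g) but not (f, h):
|Eq(f, g, h)| = 9 - 1 = 8
(cross-check via (f, h): 11 - 3 = 8.)

8


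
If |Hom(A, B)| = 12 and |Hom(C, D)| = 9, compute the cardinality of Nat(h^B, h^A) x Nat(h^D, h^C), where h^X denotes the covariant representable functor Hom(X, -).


By the Yoneda lemma, Nat(h^B, h^A) is isomorphic to Hom(A, B),
so |Nat(h^B, h^A)| = |Hom(A, B)| and |Nat(h^D, h^C)| = |Hom(C, D)|.
|Hom(A, B)| = 12, |Hom(C, D)| = 9.
|Nat(h^B, h^A) x Nat(h^D, h^C)| = 12 * 9 = 108

108


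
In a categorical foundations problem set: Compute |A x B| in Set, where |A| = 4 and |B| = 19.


In Set, the product A x B is the Cartesian product.
By the universal property, |A x B| = |A| * |B|.
|A x B| = 4 * 19 = 76

76


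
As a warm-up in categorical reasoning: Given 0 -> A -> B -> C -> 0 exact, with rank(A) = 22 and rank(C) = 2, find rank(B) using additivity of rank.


For a short exact sequence 0 -> A -> B -> C -> 0,
rank is additive: rank(B) = rank(A) + rank(C).
rank(B) = 22 + 2 = 24

24


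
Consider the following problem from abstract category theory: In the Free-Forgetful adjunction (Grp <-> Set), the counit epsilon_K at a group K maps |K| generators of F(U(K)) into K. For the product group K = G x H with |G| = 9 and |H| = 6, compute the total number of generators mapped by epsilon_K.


The counit epsilon_K: F(U(K)) -> K of the Free-Forgetful adjunction
maps |K| generators of F(U(K)) into K. For K = G x H (the product group),
|G x H| = |G| * |H|.
Total generators mapped = 9 * 6 = 54.

54


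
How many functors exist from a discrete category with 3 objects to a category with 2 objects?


A functor from a discrete category C to D is determined by
where each object maps. Each of the 3 objects of C can map
to any of the 2 objects of D independently.
Number of functors = 2^3 = 8

8


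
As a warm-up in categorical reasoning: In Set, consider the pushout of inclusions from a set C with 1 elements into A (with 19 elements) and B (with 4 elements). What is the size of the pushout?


The pushout A +_C B identifies the images of C in A and B.
|A +_C B| = |A| + |B| - |C| (for injections).
= 19 + 4 - 1 = 22

22


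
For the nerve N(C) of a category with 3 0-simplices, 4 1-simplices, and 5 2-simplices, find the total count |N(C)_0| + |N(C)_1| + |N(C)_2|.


The 2-skeleton of the nerve N(C) consists of simplices in dimensions 0, 1, 2:
  |N(C)_0| = 3 (objects)
  |N(C)_1| = 4 (morphisms)
  |N(C)_2| = 5 (composable pairs)
Total = 3 + 4 + 5 = 12

12


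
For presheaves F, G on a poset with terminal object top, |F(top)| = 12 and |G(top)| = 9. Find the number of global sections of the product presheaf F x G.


Global sections of a presheaf on a poset with terminal top satisfy
Gamma(H) ~ H(top). Presheaves admit pointwise products, so
(F x G)(top) = F(top) x G(top) (Cartesian product).
|Gamma(F x G)| = |F(top)| * |G(top)| = 12 * 9 = 108.

108


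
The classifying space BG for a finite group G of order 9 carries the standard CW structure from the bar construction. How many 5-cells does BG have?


In the bar-construction CW model of BG, the n-cells are indexed by
n-tuples [g_1|...|g_n] of non-identity elements of G (degenerate
simplices with some g_i = e do not contribute cells), so there are
(|G| - 1)^n n-cells.
For dim = 5 with |G| = 9:
cells = (9 - 1)^5 = 8^5 = 32768

32768


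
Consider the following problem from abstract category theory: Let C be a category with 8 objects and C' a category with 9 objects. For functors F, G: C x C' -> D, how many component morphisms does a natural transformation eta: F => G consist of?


A natural transformation eta: F => G assigns one component morphism per
object of the domain category.
The domain is the product category C x C', so
|Ob(C x C')| = |Ob(C)| * |Ob(C')| = 8 * 9 = 72.
Therefore eta has 72 component morphisms.

72


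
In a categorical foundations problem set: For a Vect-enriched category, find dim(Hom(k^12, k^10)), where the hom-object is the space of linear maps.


In Vect-enriched categories, Hom(k^n, k^m) is the space of m x n matrices.
dim(Hom(k^12, k^10)) = 10 * 12 = 120

120


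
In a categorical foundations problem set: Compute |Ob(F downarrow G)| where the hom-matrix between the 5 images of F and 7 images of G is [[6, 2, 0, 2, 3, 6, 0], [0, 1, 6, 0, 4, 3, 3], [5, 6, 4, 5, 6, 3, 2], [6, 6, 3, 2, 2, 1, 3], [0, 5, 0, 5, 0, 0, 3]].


Objects of (F downarrow G) are triples (a, b, h: F(a)->G(b)).
The count equals the sum of all entries in the hom-matrix.
sum(row 0) = 19
sum(row 1) = 17
sum(row 2) = 31
sum(row 3) = 23
sum(row 4) = 13
Grand total = 103

103


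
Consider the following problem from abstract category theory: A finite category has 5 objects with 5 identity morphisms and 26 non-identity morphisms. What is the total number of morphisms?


Each object has an identity morphism, giving 5 identities.
Adding the 26 non-identity morphisms:
Total = 5 + 26 = 31

31


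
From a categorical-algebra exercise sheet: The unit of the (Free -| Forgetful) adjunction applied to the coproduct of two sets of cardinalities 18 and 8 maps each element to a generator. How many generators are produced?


The unit eta_X: X -> U(F(X)) of the Free-Forgetful adjunction
maps each element of X to a generator of F(X). For X = S + T (disjoint
union in Set), |S + T| = |S| + |T|.
Total mappings = 18 + 8 = 26.

26


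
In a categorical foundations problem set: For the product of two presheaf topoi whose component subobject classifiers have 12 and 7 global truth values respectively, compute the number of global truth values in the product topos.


In a product of presheaf topoi E_1 x E_2, the subobject classifier
is Omega = Omega_1 x Omega_2 (componentwise), so
|Omega(top)| = |Omega_1(top_1)| * |Omega_2(top_2)|.
= 12 * 7 = 84.

84


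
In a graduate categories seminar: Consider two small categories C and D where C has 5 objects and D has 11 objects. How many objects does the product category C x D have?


The product category C x D has objects that are pairs (c, d).
Number of pairs = |Ob(C)| * |Ob(D)| = 5 * 11 = 55

55


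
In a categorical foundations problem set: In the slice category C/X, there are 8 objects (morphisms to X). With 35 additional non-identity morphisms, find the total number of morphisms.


In the slice category C/X, objects are morphisms to X.
Identity morphisms: 8 (one per object of C/X).
Non-identity morphisms: 35.
Total = 8 + 35 = 43

43


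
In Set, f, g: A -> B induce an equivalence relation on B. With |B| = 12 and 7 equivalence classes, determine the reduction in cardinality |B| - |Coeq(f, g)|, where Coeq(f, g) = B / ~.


The coequalizer Coeq(f, g) = B / ~ has one element per equivalence class.
|B| = 12, |Coeq(f, g)| = 7.
|B| - |Coeq(f, g)| = 12 - 7 = 5.

5


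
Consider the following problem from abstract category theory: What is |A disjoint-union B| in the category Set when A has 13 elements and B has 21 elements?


In Set, the coproduct A + B is the disjoint union.
|A + B| = |A| + |B| = 13 + 21 = 34

34


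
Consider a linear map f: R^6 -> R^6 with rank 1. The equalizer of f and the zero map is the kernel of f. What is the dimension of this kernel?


The equalizer of f and the zero map is ker(f).
By the rank-nullity theorem: dim(ker(f)) = dim(domain) - rank(f).
dim(ker(f)) = 6 - 1 = 5

5


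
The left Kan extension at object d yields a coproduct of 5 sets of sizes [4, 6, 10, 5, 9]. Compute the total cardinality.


Pointwise, the left Kan extension (Lan_F H)(d) is the colimit, indexed
by the comma category (F downarrow d), of H composed with the
projection (F downarrow d) -> C. Here that colimit is given
as a coproduct (disjoint union) of sets, so its cardinality is the
sum of the sizes of the summands.
Coproduct of sets with sizes: 4 + 6 + 10 + 5 + 9
= 34

34


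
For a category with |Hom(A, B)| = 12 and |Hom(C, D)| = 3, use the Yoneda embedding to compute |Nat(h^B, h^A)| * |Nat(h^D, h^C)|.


By the Yoneda lemma, Nat(h^B, h^A) is isomorphic to Hom(A, B),
so |Nat(h^B, h^A)| = |Hom(A, B)| and |Nat(h^D, h^C)| = |Hom(C, D)|.
|Hom(A, B)| = 12, |Hom(C, D)| = 3.
|Nat(h^B, h^A) x Nat(h^D, h^C)| = 12 * 3 = 36

36


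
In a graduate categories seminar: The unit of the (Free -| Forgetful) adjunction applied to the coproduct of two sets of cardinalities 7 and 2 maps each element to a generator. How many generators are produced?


The unit eta_X: X -> U(F(X)) of the Free-Forgetful adjunction
maps each element of X to a generator of F(X). For X = S + T (disjoint
union in Set), |S + T| = |S| + |T|.
Total mappings = 7 + 2 = 9.

9


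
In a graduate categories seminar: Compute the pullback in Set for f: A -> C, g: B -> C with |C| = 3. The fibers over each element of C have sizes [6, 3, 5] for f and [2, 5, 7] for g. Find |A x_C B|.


The pullback A x_C B consists of pairs (a, b) with f(a) = g(b).
For each element c in C, the fiber product has |f^-1(c)| * |g^-1(c)| elements.
Summing over C: 6 * 2 + 3 * 5 + 5 * 7
= 12 + 15 + 35 = 62

62


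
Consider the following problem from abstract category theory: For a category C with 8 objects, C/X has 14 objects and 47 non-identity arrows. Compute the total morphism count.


In the slice category C/X, objects are morphisms to X.
Identity morphisms: 14 (one per object of C/X).
Non-identity morphisms: 47.
Total = 14 + 47 = 61

61


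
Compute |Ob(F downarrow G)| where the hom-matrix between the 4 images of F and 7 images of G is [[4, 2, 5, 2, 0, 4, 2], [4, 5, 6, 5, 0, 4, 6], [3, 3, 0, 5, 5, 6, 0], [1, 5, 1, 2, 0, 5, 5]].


Objects of (F downarrow G) are triples (a, b, h: F(a)->G(b)).
The count equals the sum of all entries in the hom-matrix.
sum(row 0) = 19
sum(row 1) = 30
sum(row 2) = 22
sum(row 3) = 19
Grand total = 90

90


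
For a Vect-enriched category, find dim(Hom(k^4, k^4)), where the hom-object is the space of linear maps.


In Vect-enriched categories, Hom(k^n, k^m) is the space of m x n matrices.
dim(Hom(k^4, k^4)) = 4 * 4 = 16

16


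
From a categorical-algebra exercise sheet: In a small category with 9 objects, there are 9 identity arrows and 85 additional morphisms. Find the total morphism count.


Each object has an identity morphism, giving 9 identities.
Adding the 85 non-identity morphisms:
Total = 9 + 85 = 94

94


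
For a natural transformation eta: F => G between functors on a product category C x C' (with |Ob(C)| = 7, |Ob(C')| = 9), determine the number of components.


A natural transformation eta: F => G assigns one component morphism per
object of the domain category.
The domain is the product category C x C', so
|Ob(C x C')| = |Ob(C)| * |Ob(C')| = 7 * 9 = 63.
Therefore eta has 63 component morphisms.

63


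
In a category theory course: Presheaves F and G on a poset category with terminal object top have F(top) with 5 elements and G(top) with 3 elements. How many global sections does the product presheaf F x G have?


Global sections of a presheaf on a poset with terminal top satisfy
Gamma(H) ~ H(top). Presheaves admit pointwise products, so
(F x G)(top) = F(top) x G(top) (Cartesian product).
|Gamma(F x G)| = |F(top)| * |G(top)| = 5 * 3 = 15.

15


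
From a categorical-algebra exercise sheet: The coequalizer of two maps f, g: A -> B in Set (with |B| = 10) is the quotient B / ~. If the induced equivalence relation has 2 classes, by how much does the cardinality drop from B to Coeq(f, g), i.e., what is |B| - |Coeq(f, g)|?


The coequalizer Coeq(f, g) = B / ~ has one element per equivalence class.
|B| = 10, |Coeq(f, g)| = 2.
|B| - |Coeq(f, g)| = 10 - 2 = 8.

8


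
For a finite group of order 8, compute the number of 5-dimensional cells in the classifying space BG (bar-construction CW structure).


In the bar-construction CW model of BG, the n-cells are indexed by
n-tuples [g_1|...|g_n] of non-identity elements of G (degenerate
simplices with some g_i = e do not contribute cells), so there are
(|G| - 1)^n n-cells.
For dim = 5 with |G| = 8:
cells = (8 - 1)^5 = 7^5 = 16807

16807


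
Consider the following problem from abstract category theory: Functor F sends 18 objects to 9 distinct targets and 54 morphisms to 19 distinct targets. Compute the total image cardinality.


The image of F consists of distinct objects and distinct morphisms.
|Im(F)| on objects = 9
|Im(F)| on morphisms = 19
Total image cardinality = 9 + 19 = 28

28


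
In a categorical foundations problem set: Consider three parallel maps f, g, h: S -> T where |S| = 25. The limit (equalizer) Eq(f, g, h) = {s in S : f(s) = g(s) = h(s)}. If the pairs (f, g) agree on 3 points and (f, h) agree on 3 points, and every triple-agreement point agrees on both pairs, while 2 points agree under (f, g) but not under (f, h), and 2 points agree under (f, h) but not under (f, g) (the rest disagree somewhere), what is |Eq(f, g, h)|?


Eq(f, g, h) is the triple-agreement set: points in S where all three
maps take the same value. Using inclusion-exclusion on the pairwise data:
Pair (f, g) agrees on 3 points; pair (f, h) on 3 points.
Points agreeing under (f, g) but not (f, h) = 2; under (f, h) but not (f, g) = 2.
Triple-agreement = agreement-in-(f, g) minus points that agree under (f, g) but not (f, h):
|Eq(f, g, h)| = 3 - 2 = 1
(cross-check via (f, h): 3 - 2 = 1.)

1


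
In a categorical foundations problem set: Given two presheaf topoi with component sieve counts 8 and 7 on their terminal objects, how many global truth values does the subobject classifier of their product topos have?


In a product of presheaf topoi E_1 x E_2, the subobject classifier
is Omega = Omega_1 x Omega_2 (componentwise), so
|Omega(top)| = |Omega_1(top_1)| * |Omega_2(top_2)|.
= 8 * 7 = 56.

56


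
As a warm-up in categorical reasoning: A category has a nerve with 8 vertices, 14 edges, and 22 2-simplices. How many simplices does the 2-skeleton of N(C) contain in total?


The 2-skeleton of the nerve N(C) consists of simplices in dimensions 0, 1, 2:
  |N(C)_0| = 8 (objects)
  |N(C)_1| = 14 (morphisms)
  |N(C)_2| = 22 (composable pairs)
Total = 8 + 14 + 22 = 44

44


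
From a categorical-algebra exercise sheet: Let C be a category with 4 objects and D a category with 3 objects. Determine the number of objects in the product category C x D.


The product category C x D has objects that are pairs (c, d).
Number of pairs = |Ob(C)| * |Ob(D)| = 4 * 3 = 12

12


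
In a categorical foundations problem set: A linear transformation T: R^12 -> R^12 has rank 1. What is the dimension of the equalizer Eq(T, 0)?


The equalizer of f and the zero map is ker(f).
By the rank-nullity theorem: dim(ker(f)) = dim(domain) - rank(f).
dim(ker(f)) = 12 - 1 = 11

11


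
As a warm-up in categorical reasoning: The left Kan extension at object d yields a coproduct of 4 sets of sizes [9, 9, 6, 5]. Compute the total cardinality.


Pointwise, the left Kan extension (Lan_F H)(d) is the colimit, indexed
by the comma category (F downarrow d), of H composed with the
projection (F downarrow d) -> C. Here that colimit is given
as a coproduct (disjoint union) of sets, so its cardinality is the
sum of the sizes of the summands.
Coproduct of sets with sizes: 9 + 9 + 6 + 5
= 29

29


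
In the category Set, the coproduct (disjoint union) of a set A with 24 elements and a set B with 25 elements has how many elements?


In Set, the coproduct A + B is the disjoint union.
|A + B| = |A| + |B| = 24 + 25 = 49

49


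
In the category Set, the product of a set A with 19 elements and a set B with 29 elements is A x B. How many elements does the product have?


In Set, the product A x B is the Cartesian product.
By the universal property, |A x B| = |A| * |B|.
|A x B| = 19 * 29 = 551

551


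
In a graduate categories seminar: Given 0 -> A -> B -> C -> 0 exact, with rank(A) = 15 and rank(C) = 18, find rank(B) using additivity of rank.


For a short exact sequence 0 -> A -> B -> C -> 0,
rank is additive: rank(B) = rank(A) + rank(C).
rank(B) = 15 + 18 = 33

33


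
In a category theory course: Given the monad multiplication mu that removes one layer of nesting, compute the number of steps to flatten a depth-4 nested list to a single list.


Each application of mu: T^2 -> T removes one layer of nesting.
Starting at depth 4 (i.e., T^4(X)), we need to reach T(X).
Number of mu applications = 4 - 1 = 3

3


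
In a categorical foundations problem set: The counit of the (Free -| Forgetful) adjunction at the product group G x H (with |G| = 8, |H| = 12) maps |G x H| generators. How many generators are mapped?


The counit epsilon_K: F(U(K)) -> K of the Free-Forgetful adjunction
maps |K| generators of F(U(K)) into K. For K = G x H (the product group),
|G x H| = |G| * |H|.
Total generators mapped = 8 * 12 = 96.

96


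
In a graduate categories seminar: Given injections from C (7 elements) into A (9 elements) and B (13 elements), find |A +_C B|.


The pushout A +_C B identifies the images of C in A and B.
|A +_C B| = |A| + |B| - |C| (for injections).
= 9 + 13 - 7 = 15

15


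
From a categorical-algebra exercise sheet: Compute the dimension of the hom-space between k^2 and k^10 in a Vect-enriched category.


In Vect-enriched categories, Hom(k^n, k^m) is the space of m x n matrices.
dim(Hom(k^2, k^10)) = 10 * 2 = 20

20


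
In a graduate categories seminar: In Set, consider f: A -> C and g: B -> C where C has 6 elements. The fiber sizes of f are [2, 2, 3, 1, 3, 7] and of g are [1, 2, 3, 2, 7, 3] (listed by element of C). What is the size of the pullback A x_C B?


The pullback A x_C B consists of pairs (a, b) with f(a) = g(b).
For each element c in C, the fiber product has |f^-1(c)| * |g^-1(c)| elements.
Summing over C: 2 * 1 + 2 * 2 + 3 * 3 + 1 * 2 + 3 * 7 + 7 * 3
= 2 + 4 + 9 + 2 + 21 + 21 = 59

59


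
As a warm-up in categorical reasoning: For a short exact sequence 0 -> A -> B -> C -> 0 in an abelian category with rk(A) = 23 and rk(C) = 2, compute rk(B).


For a short exact sequence 0 -> A -> B -> C -> 0,
rank is additive: rank(B) = rank(A) + rank(C).
rank(B) = 23 + 2 = 25

25


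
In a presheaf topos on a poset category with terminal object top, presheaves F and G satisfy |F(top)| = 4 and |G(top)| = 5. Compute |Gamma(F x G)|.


Global sections of a presheaf on a poset with terminal top satisfy
Gamma(H) ~ H(top). Presheaves admit pointwise products, so
(F x G)(top) = F(top) x G(top) (Cartesian product).
|Gamma(F x G)| = |F(top)| * |G(top)| = 4 * 5 = 20.

20


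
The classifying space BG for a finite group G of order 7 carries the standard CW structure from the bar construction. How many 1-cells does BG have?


In the bar-construction CW model of BG, the n-cells are indexed by
n-tuples [g_1|...|g_n] of non-identity elements of G (degenerate
simplices with some g_i = e do not contribute cells), so there are
(|G| - 1)^n n-cells.
For dim = 1 with |G| = 7:
cells = (7 - 1)^1 = 6^1 = 6

6


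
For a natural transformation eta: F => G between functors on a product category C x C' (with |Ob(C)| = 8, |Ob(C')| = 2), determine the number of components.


A natural transformation eta: F => G assigns one component morphism per
object of the domain category.
The domain is the product category C x C', so
|Ob(C x C')| = |Ob(C)| * |Ob(C')| = 8 * 2 = 16.
Therefore eta has 16 component morphisms.

16


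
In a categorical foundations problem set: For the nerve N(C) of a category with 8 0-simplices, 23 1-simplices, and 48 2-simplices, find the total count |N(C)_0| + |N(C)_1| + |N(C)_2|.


The 2-skeleton of the nerve N(C) consists of simplices in dimensions 0, 1, 2:
  |N(C)_0| = 8 (objects)
  |N(C)_1| = 23 (morphisms)
  |N(C)_2| = 48 (composable pairs)
Total = 8 + 23 + 48 = 79

79


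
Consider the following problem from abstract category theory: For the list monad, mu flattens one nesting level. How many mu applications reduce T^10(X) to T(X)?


Each application of mu: T^2 -> T removes one layer of nesting.
Starting at depth 10 (i.e., T^10(X)), we need to reach T(X).
Number of mu applications = 10 - 1 = 9

9


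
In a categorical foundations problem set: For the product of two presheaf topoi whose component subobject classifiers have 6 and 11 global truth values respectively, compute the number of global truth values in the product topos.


In a product of presheaf topoi E_1 x E_2, the subobject classifier
is Omega = Omega_1 x Omega_2 (componentwise), so
|Omega(top)| = |Omega_1(top_1)| * |Omega_2(top_2)|.
= 6 * 11 = 66.

66


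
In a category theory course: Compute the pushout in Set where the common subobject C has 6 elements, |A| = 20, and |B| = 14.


The pushout A +_C B identifies the images of C in A and B.
|A +_C B| = |A| + |B| - |C| (for injections).
= 20 + 14 - 6 = 28

28


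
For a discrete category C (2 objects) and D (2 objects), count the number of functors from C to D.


A functor from a discrete category C to D is determined by
where each object maps. Each of the 2 objects of C can map
to any of the 2 objects of D independently.
Number of functors = 2^2 = 4

4


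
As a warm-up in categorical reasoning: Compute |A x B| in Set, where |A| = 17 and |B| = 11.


In Set, the product A x B is the Cartesian product.
By the universal property, |A x B| = |A| * |B|.
|A x B| = 17 * 11 = 187

187


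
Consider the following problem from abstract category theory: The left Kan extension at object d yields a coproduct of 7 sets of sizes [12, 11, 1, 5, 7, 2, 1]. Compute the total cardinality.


Pointwise, the left Kan extension (Lan_F H)(d) is the colimit, indexed
by the comma category (F downarrow d), of H composed with the
projection (F downarrow d) -> C. Here that colimit is given
as a coproduct (disjoint union) of sets, so its cardinality is the
sum of the sizes of the summands.
Coproduct of sets with sizes: 12 + 11 + 1 + 5 + 7 + 2 + 1
= 39

39


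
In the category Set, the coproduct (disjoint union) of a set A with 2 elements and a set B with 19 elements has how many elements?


In Set, the coproduct A + B is the disjoint union.
|A + B| = |A| + |B| = 2 + 19 = 21

21


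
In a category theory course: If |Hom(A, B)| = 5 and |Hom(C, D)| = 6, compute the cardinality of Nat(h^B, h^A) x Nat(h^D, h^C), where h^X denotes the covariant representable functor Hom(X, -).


By the Yoneda lemma, Nat(h^B, h^A) is isomorphic to Hom(A, B),
so |Nat(h^B, h^A)| = |Hom(A, B)| and |Nat(h^D, h^C)| = |Hom(C, D)|.
|Hom(A, B)| = 5, |Hom(C, D)| = 6.
|Nat(h^B, h^A) x Nat(h^D, h^C)| = 5 * 6 = 30

30


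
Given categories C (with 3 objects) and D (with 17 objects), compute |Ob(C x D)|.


The product category C x D has objects that are pairs (c, d).
Number of pairs = |Ob(C)| * |Ob(D)| = 3 * 17 = 51

51


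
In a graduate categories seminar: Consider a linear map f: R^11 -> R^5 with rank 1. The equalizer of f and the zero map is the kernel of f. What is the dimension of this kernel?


The equalizer of f and the zero map is ker(f).
By the rank-nullity theorem: dim(ker(f)) = dim(domain) - rank(f).
dim(ker(f)) = 11 - 1 = 10

10


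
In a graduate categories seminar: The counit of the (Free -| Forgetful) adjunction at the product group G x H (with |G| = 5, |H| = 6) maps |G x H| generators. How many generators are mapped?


The counit epsilon_K: F(U(K)) -> K of the Free-Forgetful adjunction
maps |K| generators of F(U(K)) into K. For K = G x H (the product group),
|G x H| = |G| * |H|.
Total generators mapped = 5 * 6 = 30.

30


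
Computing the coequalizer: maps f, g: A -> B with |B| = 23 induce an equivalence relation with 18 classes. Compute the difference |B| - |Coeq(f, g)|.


The coequalizer Coeq(f, g) = B / ~ has one element per equivalence class.
|B| = 23, |Coeq(f, g)| = 18.
|B| - |Coeq(f, g)| = 23 - 18 = 5.

5


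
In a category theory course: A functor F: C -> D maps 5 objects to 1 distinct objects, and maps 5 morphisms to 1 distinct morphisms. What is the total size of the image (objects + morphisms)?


The image of F consists of distinct objects and distinct morphisms.
|Im(F)| on objects = 1
|Im(F)| on morphisms = 1
Total image cardinality = 1 + 1 = 2

2


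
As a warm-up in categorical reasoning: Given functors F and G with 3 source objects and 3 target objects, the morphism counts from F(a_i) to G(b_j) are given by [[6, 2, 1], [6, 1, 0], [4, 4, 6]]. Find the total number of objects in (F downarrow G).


Objects of (F downarrow G) are triples (a, b, h: F(a)->G(b)).
The count equals the sum of all entries in the hom-matrix.
sum(row 0) = 9
sum(row 1) = 7
sum(row 2) = 14
Grand total = 30

30


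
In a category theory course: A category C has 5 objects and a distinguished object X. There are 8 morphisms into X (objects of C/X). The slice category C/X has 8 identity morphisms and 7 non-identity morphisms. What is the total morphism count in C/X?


In the slice category C/X, objects are morphisms to X.
Identity morphisms: 8 (one per object of C/X).
Non-identity morphisms: 7.
Total = 8 + 7 = 15

15


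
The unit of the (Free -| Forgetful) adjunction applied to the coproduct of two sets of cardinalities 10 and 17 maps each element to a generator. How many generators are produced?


The unit eta_X: X -> U(F(X)) of the Free-Forgetful adjunction
maps each element of X to a generator of F(X). For X = S + T (disjoint
union in Set), |S + T| = |S| + |T|.
Total mappings = 10 + 17 = 27.

27


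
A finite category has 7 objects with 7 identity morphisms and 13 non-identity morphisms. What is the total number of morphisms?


Each object has an identity morphism, giving 7 identities.
Adding the 13 non-identity morphisms:
Total = 7 + 13 = 20

20


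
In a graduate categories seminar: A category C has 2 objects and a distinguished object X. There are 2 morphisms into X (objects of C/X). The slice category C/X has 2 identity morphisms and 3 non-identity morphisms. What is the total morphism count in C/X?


In the slice category C/X, objects are morphisms to X.
Identity morphisms: 2 (one per object of C/X).
Non-identity morphisms: 3.
Total = 2 + 3 = 5

5


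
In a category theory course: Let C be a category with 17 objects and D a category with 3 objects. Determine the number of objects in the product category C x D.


The product category C x D has objects that are pairs (c, d).
Number of pairs = |Ob(C)| * |Ob(D)| = 17 * 3 = 51

51


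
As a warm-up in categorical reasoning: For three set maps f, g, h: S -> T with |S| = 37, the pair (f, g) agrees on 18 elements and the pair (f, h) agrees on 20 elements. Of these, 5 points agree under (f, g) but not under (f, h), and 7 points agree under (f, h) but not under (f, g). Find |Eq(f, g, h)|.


Eq(f, g, h) is the triple-agreement set: points in S where all three
maps take the same value. Using inclusion-exclusion on the pairwise data:
Pair (f, g) agrees on 18 points; pair (f, h) on 20 points.
Points agreeing under (f, g) but not (f, h) = 5; under (f, h) but not (f, g) = 7.
Triple-agreement = agreement-in-(f, g) minus points that agree under (f, g) but not (f, h):
|Eq(f, g, h)| = 18 - 5 = 13
(cross-check via (f, h): 20 - 7 = 13.)

13


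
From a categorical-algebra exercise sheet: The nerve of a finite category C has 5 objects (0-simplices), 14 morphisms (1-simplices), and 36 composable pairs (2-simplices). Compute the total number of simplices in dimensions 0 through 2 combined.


The 2-skeleton of the nerve N(C) consists of simplices in dimensions 0, 1, 2:
  |N(C)_0| = 5 (objects)
  |N(C)_1| = 14 (morphisms)
  |N(C)_2| = 36 (composable pairs)
Total = 5 + 14 + 36 = 55

55


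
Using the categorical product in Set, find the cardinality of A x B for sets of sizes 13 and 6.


In Set, the product A x B is the Cartesian product.
By the universal property, |A x B| = |A| * |B|.
|A x B| = 13 * 6 = 78

78


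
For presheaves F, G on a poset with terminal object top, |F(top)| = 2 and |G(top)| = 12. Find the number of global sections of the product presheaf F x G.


Global sections of a presheaf on a poset with terminal top satisfy
Gamma(H) ~ H(top). Presheaves admit pointwise products, so
(F x G)(top) = F(top) x G(top) (Cartesian product).
|Gamma(F x G)| = |F(top)| * |G(top)| = 2 * 12 = 24.

24


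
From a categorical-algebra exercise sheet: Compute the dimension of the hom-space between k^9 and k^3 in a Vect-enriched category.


In Vect-enriched categories, Hom(k^n, k^m) is the space of m x n matrices.
dim(Hom(k^9, k^3)) = 3 * 9 = 27

27


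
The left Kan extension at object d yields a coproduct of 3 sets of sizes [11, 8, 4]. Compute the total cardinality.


Pointwise, the left Kan extension (Lan_F H)(d) is the colimit, indexed
by the comma category (F downarrow d), of H composed with the
projection (F downarrow d) -> C. Here that colimit is given
as a coproduct (disjoint union) of sets, so its cardinality is the
sum of the sizes of the summands.
Coproduct of sets with sizes: 11 + 8 + 4
= 23

23
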